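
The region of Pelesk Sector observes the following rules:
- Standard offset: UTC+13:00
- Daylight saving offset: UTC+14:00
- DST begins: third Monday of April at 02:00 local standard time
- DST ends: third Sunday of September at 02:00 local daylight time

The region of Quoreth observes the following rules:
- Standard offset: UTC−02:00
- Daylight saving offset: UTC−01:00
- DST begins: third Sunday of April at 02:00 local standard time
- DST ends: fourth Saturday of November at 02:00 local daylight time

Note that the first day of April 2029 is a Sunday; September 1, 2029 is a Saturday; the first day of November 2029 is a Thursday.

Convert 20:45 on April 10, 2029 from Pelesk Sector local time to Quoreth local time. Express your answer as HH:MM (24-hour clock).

05:45

1 April 2029 is a Sunday, so the first Monday is April 2 and the third is April 16.
1 September 2029 is a Saturday, so the first Sunday is September 2 and the third is September 16.
April 10, 2029 does not fall between 16 April and 16 September, so daylight saving is not in effect and Pelesk Sector is at UTC+13:00.
20:45 Pelesk Sector − 13h = 07:45 UTC.
1 April 2029 is a Sunday, so the first Sunday is April 1 and the third is April 15.
1 November 2029 is a Thursday, so the first Saturday is November 3 and the fourth is November 24.
At the standard offset (UTC−02:00), 07:45 UTC − 2h = 05:45 Quoreth standard time.
The standard-time date in Quoreth, April 10, 2029, is outside the daylight-saving period (15 April – 24 November), so Quoreth is on standard time, UTC−02:00.
07:45 UTC − 2h = 05:45 Quoreth.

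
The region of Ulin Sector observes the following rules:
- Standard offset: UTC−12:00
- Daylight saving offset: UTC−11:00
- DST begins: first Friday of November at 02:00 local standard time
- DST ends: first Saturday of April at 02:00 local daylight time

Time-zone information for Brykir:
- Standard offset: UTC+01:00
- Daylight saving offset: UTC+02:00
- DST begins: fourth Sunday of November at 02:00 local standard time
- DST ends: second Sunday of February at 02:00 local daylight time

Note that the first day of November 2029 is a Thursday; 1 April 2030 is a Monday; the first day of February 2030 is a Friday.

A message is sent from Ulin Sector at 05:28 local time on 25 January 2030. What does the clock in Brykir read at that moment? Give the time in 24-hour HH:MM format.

18:28

1 November 2029 is a Thursday, so the first Friday is November 2.
1 April 2030 is a Monday, so the first Saturday is April 6.
25 January 2030 falls between 2 November 2029 and 6 April 2030, so daylight saving is in effect and Ulin Sector is at UTC−11:00.
05:28 Ulin Sector + 11h = 16:28 UTC.
1 November 2029 is a Thursday, so the first Sunday is November 4 and the fourth is November 25.
1 February 2030 is a Friday, so the first Sunday is February 3 and the second is February 10.
At the standard offset (UTC+01:00), 16:28 UTC + 1h = 17:28 Brykir standard time.
The standard-time date in Brykir, 25 January 2030, lies within the daylight-saving period (25 November 2029 – 10 February 2030), so Brykir is on daylight time, UTC+02:00.
16:28 UTC + 2h = 18:28 Brykir.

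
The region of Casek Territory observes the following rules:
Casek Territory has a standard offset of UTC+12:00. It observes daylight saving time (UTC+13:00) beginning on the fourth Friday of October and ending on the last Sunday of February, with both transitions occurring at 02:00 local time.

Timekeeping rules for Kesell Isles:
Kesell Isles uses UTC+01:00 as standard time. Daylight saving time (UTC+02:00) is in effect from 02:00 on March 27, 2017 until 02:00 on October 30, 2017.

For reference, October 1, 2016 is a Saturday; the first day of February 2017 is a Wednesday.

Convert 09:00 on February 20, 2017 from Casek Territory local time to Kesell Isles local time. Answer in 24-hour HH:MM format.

21:00

1 October 2016 is a Saturday, so the first Friday is October 7 and the fourth is October 28.
1 February 2017 is a Wednesday, so Sundays fall on 5, 12, 19, 26; the last is February 26.
Daylight saving runs 28 October 2016 – 26 February 2017; February 20, 2017 is inside that window, so Casek Territory is at UTC+13:00.
09:00 Casek Territory − 13h = 20:00 UTC (rolling into the previous day, 19 February 2017).
At the standard offset (UTC+01:00), 20:00 UTC + 1h = 21:00 Kesell Isles standard time.
The standard-time date in Kesell Isles, February 19, 2017, does not fall between 27 March and 30 October, so daylight saving is not in effect and Kesell Isles is at UTC+01:00.
20:00 UTC + 1h = 21:00 Kesell Isles.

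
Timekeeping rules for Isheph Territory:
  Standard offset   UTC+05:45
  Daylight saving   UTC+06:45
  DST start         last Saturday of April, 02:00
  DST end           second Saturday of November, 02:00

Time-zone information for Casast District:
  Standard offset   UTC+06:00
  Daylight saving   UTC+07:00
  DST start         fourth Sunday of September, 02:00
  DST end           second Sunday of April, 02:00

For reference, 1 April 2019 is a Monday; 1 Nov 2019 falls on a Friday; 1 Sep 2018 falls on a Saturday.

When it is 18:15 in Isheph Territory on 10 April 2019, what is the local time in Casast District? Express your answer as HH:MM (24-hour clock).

1 April 2019 is a Monday, so Saturdays fall on 6, 13, 20, 27; the last is April 27.
1 November 2019 is a Friday, so the first Saturday is November 2 and the second is November 9.
10 April 2019 is outside the daylight-saving period (27 April – 9 November), so Isheph Territory is on standard time, UTC+05:45.
18:15 Isheph Territory − 5h45m = 12:30 UTC.
1 September 2018 is a Saturday, so the first Sunday is September 2 and the fourth is September 23.
1 April 2019 is a Monday, so the first Sunday is April 7 and the second is April 14.
At the standard offset (UTC+06:00), 12:30 UTC + 6h = 18:30 Casast District standard time.
The standard-time date in Casast District, 10 April 2019, lies within the daylight-saving period (23 September 2018 – 14 April 2019), so Casast District is on daylight time, UTC+07:00.
12:30 UTC + 7h = 19:30 Casast District.

19:30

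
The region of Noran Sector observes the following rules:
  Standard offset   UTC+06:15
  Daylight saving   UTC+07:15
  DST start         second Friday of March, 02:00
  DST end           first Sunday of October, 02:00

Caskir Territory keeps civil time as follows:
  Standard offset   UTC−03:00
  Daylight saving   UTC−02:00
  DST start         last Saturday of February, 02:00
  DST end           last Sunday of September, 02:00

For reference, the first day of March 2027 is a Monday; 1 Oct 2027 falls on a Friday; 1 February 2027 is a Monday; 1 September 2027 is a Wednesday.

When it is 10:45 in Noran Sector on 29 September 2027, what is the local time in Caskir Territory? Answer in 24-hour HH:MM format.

1 March 2027 is a Monday, so the first Friday is March 5 and the second is March 12.
1 October 2027 is a Friday, so the first Sunday is October 3.
29 September 2027 lies within the daylight-saving period (12 March – 3 October), so Noran Sector is on daylight time, UTC+07:15.
10:45 Noran Sector − 7h15m = 03:30 UTC.
1 February 2027 is a Monday, so Saturdays fall on 6, 13, 20, 27; the last is February 27.
1 September 2027 is a Wednesday, so Sundays fall on 5, 12, 19, 26; the last is September 26.
At the standard offset (UTC−03:00), 03:30 UTC − 3h = 00:30 Caskir Territory standard time.
The standard-time date in Caskir Territory, 29 September 2027, is outside the daylight-saving period (27 February – 26 September), so Caskir Territory is on standard time, UTC−03:00.
03:30 UTC − 3h = 00:30 Caskir Territory.

00:30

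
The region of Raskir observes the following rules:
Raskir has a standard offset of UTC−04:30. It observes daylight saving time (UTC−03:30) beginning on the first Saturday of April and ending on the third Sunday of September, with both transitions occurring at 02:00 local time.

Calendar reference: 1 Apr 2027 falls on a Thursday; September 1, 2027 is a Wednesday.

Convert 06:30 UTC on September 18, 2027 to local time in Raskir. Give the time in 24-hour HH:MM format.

03:00

1 April 2027 is a Thursday, so the first Saturday is April 3.
1 September 2027 is a Wednesday, so the first Sunday is September 5 and the third is September 19.
At the standard offset (UTC−04:30), 06:30 UTC − 4h30m = 02:00 Raskir standard time.
The standard-time date in Raskir, September 18, 2027, falls between 3 April and 19 September, so daylight saving is in effect and Raskir is at UTC−03:30.
06:30 UTC − 3h30m = 03:00 local.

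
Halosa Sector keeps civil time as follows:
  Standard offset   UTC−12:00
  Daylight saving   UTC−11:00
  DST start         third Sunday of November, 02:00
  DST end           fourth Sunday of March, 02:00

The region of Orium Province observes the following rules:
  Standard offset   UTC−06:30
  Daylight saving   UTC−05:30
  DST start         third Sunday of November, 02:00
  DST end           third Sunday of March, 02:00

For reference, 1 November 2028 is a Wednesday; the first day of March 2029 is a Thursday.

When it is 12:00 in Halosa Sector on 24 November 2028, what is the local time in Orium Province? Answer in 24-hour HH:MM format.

17:30

1 November 2028 is a Wednesday, so the first Sunday is November 5 and the third is November 19.
1 March 2029 is a Thursday, so the first Sunday is March 4 and the fourth is March 25.
24 November 2028 falls between 19 November 2028 and 25 March 2029, so daylight saving is in effect and Halosa Sector is at UTC−11:00.
12:00 Halosa Sector + 11h = 23:00 UTC.
1 November 2028 is a Wednesday, so the first Sunday is November 5 and the third is November 19.
1 March 2029 is a Thursday, so the first Sunday is March 4 and the third is March 18.
At the standard offset (UTC−06:30), 23:00 UTC − 6h30m = 16:30 Orium Province standard time.
Daylight saving runs 19 November 2028 – 18 March 2029; the standard-time date in Orium Province, 24 November 2028, is inside that window, so Orium Province is at UTC−05:30.
23:00 UTC − 5h30m = 17:30 Orium Province.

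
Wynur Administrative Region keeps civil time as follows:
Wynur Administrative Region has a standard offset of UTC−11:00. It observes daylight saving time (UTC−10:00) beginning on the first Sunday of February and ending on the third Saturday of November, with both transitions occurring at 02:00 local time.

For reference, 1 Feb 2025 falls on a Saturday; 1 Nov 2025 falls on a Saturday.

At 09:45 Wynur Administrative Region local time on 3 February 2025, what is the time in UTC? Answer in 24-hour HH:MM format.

19:45

1 February 2025 is a Saturday, so the first Sunday is February 2.
1 November 2025 is a Saturday, so the first Saturday is November 1 and the third is November 15.
Daylight saving runs 2 February – 15 November; 3 February 2025 is inside that window, so Wynur Administrative Region is at UTC−10:00.
09:45 local + 10h = 19:45 UTC.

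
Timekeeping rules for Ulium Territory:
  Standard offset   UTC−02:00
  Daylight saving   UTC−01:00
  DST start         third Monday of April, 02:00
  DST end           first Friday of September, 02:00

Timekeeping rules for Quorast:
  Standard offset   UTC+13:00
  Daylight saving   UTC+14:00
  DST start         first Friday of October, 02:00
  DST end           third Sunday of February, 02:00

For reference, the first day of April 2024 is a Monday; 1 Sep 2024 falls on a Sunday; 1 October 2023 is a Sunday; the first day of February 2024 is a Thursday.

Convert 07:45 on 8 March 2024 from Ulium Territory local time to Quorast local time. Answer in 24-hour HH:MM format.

1 April 2024 is a Monday, so the first Monday is April 1 and the third is April 15.
1 September 2024 is a Sunday, so the first Friday is September 6.
8 March 2024 is outside the daylight-saving period (15 April – 6 September), so Ulium Territory is on standard time, UTC−02:00.
07:45 Ulium Territory + 2h = 09:45 UTC.
1 October 2023 is a Sunday, so the first Friday is October 6.
1 February 2024 is a Thursday, so the first Sunday is February 4 and the third is February 18.
At the standard offset (UTC+13:00), 09:45 UTC + 13h = 22:45 Quorast standard time.
The standard-time date in Quorast, 8 March 2024, does not fall between 6 October 2023 and 18 February 2024, so daylight saving is not in effect and Quorast is at UTC+13:00.
09:45 UTC + 13h = 22:45 Quorast.

22:45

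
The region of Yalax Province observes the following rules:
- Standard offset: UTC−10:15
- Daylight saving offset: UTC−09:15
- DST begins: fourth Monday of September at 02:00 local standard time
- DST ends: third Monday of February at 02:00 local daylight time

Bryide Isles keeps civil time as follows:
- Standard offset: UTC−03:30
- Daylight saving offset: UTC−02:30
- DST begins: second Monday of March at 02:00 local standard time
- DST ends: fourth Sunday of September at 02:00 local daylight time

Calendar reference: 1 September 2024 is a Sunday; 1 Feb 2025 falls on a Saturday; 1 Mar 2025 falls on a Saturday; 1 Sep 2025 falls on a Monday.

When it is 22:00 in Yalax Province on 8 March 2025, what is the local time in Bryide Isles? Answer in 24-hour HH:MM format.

1 September 2024 is a Sunday, so the first Monday is September 2 and the fourth is September 23.
1 February 2025 is a Saturday, so the first Monday is February 3 and the third is February 17.
8 March 2025 is outside the daylight-saving period (23 September 2024 – 17 February 2025), so Yalax Province is on standard time, UTC−10:15.
22:00 Yalax Province + 10h15m = 08:15 UTC (rolling into the next day, 9 March 2025).
1 March 2025 is a Saturday, so the first Monday is March 3 and the second is March 10.
1 September 2025 is a Monday, so the first Sunday is September 7 and the fourth is September 28.
At the standard offset (UTC−03:30), 08:15 UTC − 3h30m = 04:45 Bryide Isles standard time.
The standard-time date in Bryide Isles, 9 March 2025, is outside the daylight-saving period (10 March – 28 September), so Bryide Isles is on standard time, UTC−03:30.
08:15 UTC − 3h30m = 04:45 Bryide Isles.

04:45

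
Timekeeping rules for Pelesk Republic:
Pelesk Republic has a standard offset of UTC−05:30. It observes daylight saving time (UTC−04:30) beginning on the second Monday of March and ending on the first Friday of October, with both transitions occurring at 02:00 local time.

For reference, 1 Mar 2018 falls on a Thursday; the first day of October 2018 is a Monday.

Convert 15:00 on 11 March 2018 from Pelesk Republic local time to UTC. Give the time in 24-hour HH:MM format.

1 March 2018 is a Thursday, so the first Monday is March 5 and the second is March 12.
1 October 2018 is a Monday, so the first Friday is October 5.
Daylight saving runs 12 March – 5 October; 11 March 2018 is outside that window, so Pelesk Republic is on standard time at UTC−05:30.
15:00 local + 5h30m = 20:30 UTC.

20:30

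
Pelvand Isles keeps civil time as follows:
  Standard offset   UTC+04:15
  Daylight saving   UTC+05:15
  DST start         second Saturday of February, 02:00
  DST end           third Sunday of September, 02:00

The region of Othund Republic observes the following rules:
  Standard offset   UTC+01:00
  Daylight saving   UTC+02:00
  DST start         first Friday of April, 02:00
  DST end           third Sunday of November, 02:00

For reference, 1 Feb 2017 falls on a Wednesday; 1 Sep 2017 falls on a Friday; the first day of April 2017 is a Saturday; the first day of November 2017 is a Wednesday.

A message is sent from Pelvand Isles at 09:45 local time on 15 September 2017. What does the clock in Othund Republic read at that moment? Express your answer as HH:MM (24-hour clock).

1 February 2017 is a Wednesday, so the first Saturday is February 4 and the second is February 11.
1 September 2017 is a Friday, so the first Sunday is September 3 and the third is September 17.
Daylight saving runs 11 February – 17 September; 15 September 2017 is inside that window, so Pelvand Isles is at UTC+05:15.
09:45 Pelvand Isles − 5h15m = 04:30 UTC.
1 April 2017 is a Saturday, so the first Friday is April 7.
1 November 2017 is a Wednesday, so the first Sunday is November 5 and the third is November 19.
At the standard offset (UTC+01:00), 04:30 UTC + 1h = 05:30 Othund Republic standard time.
The standard-time date in Othund Republic, 15 September 2017, lies within the daylight-saving period (7 April – 19 November), so Othund Republic is on daylight time, UTC+02:00.
04:30 UTC + 2h = 06:30 Othund Republic.

06:30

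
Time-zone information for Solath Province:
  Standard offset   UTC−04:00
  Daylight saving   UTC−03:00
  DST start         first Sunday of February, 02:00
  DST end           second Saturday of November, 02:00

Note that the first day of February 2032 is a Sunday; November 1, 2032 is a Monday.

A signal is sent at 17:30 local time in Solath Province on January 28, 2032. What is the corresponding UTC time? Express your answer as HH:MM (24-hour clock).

1 February 2032 is a Sunday, so the first Sunday is February 1.
1 November 2032 is a Monday, so the first Saturday is November 6 and the second is November 13.
January 28, 2032 is outside the daylight-saving period (1 February – 13 November), so Solath Province is on standard time, UTC−04:00.
17:30 local + 4h = 21:30 UTC.

21:30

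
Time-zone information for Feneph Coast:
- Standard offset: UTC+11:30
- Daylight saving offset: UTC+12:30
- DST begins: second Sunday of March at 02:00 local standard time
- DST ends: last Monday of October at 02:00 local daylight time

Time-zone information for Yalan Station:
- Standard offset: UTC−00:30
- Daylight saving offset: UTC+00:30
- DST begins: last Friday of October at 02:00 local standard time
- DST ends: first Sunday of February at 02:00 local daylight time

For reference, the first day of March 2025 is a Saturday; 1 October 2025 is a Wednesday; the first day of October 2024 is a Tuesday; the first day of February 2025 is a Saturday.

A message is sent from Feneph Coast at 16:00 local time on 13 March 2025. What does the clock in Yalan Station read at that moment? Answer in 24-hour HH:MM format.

1 March 2025 is a Saturday, so the first Sunday is March 2 and the second is March 9.
1 October 2025 is a Wednesday, so Mondays fall on 6, 13, 20, 27; the last is October 27.
Daylight saving runs 9 March – 27 October; 13 March 2025 is inside that window, so Feneph Coast is at UTC+12:30.
16:00 Feneph Coast − 12h30m = 03:30 UTC.
1 October 2024 is a Tuesday, so Fridays fall on 4, 11, 18, 25; the last is October 25.
1 February 2025 is a Saturday, so the first Sunday is February 2.
At the standard offset (UTC−00:30), 03:30 UTC − 0h30m = 03:00 Yalan Station standard time.
The standard-time date in Yalan Station, 13 March 2025, does not fall between 25 October 2024 and 2 February 2025, so daylight saving is not in effect and Yalan Station is at UTC−00:30.
03:30 UTC − 0h30m = 03:00 Yalan Station.

03:00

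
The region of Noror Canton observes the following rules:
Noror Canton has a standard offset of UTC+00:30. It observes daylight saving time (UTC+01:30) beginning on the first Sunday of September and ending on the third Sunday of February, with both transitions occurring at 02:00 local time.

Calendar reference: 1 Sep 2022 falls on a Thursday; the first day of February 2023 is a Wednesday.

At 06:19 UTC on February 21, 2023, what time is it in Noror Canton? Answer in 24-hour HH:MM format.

1 September 2022 is a Thursday, so the first Sunday is September 4.
1 February 2023 is a Wednesday, so the first Sunday is February 5 and the third is February 19.
At the standard offset (UTC+00:30), 06:19 UTC + 0h30m = 06:49 Noror Canton standard time.
The standard-time date in Noror Canton, February 21, 2023, does not fall between 4 September 2022 and 19 February 2023, so daylight saving is not in effect and Noror Canton is at UTC+00:30.
06:19 UTC + 0h30m = 06:49 local.

06:49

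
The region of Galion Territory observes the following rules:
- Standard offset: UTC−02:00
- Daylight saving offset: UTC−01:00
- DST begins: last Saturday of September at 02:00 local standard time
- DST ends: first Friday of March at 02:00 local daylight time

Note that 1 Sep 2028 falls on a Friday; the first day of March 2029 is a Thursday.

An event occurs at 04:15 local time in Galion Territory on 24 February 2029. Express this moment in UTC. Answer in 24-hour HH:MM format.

05:15

1 September 2028 is a Friday, so Saturdays fall on 2, 9, 16, 23, 30; the last is September 30.
1 March 2029 is a Thursday, so the first Friday is March 2.
24 February 2029 falls between 30 September 2028 and 2 March 2029, so daylight saving is in effect and Galion Territory is at UTC−01:00.
04:15 local + 1h = 05:15 UTC.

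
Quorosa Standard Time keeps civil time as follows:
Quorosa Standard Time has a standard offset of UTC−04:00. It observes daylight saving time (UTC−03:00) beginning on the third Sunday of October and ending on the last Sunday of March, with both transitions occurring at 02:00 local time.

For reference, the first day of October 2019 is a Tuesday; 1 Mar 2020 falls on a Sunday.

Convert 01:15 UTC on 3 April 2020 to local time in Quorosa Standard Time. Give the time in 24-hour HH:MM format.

21:15

1 October 2019 is a Tuesday, so the first Sunday is October 6 and the third is October 20.
1 March 2020 is a Sunday, so Sundays fall on 1, 8, 15, 22, 29; the last is March 29.
At the standard offset (UTC−04:00), 01:15 UTC − 4h = 21:15 Quorosa Standard Time standard time (rolling into the previous day, 2 April 2020).
The standard-time date in Quorosa Standard Time, 2 April 2020, does not fall between 20 October 2019 and 29 March 2020, so daylight saving is not in effect and Quorosa Standard Time is at UTC−04:00.
01:15 UTC − 4h = 21:15 local (rolling into the previous day, 2 April 2020).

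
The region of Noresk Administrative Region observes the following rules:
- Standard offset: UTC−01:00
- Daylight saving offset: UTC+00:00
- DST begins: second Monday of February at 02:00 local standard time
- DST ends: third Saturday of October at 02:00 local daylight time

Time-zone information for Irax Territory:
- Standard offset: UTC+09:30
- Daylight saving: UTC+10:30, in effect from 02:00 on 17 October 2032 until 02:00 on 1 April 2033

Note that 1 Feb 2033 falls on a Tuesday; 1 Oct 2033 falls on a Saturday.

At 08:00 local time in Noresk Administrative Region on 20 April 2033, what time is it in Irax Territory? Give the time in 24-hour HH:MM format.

1 February 2033 is a Tuesday, so the first Monday is February 7 and the second is February 14.
1 October 2033 is a Saturday, so the first Saturday is October 1 and the third is October 15.
Daylight saving runs 14 February – 15 October; 20 April 2033 is inside that window, so Noresk Administrative Region is at UTC+00:00.
08:00 Noresk Administrative Region − 0h = 08:00 UTC.
At the standard offset (UTC+09:30), 08:00 UTC + 9h30m = 17:30 Irax Territory standard time.
The standard-time date in Irax Territory, 20 April 2033, is outside the daylight-saving period (17 October 2032 – 1 April 2033), so Irax Territory is on standard time, UTC+09:30.
08:00 UTC + 9h30m = 17:30 Irax Territory.

17:30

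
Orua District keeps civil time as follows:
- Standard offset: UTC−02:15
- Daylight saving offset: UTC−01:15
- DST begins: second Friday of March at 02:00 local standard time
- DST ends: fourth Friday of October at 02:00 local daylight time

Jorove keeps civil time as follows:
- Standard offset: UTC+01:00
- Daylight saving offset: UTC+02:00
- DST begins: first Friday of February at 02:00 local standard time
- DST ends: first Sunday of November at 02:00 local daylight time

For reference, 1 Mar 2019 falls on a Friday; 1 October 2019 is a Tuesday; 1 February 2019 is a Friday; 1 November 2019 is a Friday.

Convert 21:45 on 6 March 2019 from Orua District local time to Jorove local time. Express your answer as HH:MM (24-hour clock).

02:00

1 March 2019 is a Friday, so the first Friday is March 1 and the second is March 8.
1 October 2019 is a Tuesday, so the first Friday is October 4 and the fourth is October 25.
6 March 2019 does not fall between 8 March and 25 October, so daylight saving is not in effect and Orua District is at UTC−02:15.
21:45 Orua District + 2h15m = 00:00 UTC (rolling into the next day, 7 March 2019).
1 February 2019 is a Friday, so the first Friday is February 1.
1 November 2019 is a Friday, so the first Sunday is November 3.
At the standard offset (UTC+01:00), 00:00 UTC + 1h = 01:00 Jorove standard time.
The standard-time date in Jorove, 7 March 2019, falls between 1 February and 3 November, so daylight saving is in effect and Jorove is at UTC+02:00.
00:00 UTC + 2h = 02:00 Jorove.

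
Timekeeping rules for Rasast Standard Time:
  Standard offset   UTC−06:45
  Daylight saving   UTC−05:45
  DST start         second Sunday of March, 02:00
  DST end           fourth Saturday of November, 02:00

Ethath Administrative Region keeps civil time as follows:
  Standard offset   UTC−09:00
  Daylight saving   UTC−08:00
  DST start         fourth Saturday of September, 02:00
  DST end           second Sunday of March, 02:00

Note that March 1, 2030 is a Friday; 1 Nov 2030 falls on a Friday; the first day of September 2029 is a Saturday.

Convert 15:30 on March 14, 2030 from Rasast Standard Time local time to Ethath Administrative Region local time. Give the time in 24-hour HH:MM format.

12:15

1 March 2030 is a Friday, so the first Sunday is March 3 and the second is March 10.
1 November 2030 is a Friday, so the first Saturday is November 2 and the fourth is November 23.
March 14, 2030 lies within the daylight-saving period (10 March – 23 November), so Rasast Standard Time is on daylight time, UTC−05:45.
15:30 Rasast Standard Time + 5h45m = 21:15 UTC.
1 September 2029 is a Saturday, so the first Saturday is September 1 and the fourth is September 22.
1 March 2030 is a Friday, so the first Sunday is March 3 and the second is March 10.
At the standard offset (UTC−09:00), 21:15 UTC − 9h = 12:15 Ethath Administrative Region standard time.
The standard-time date in Ethath Administrative Region, March 14, 2030, does not fall between 22 September 2029 and 10 March 2030, so daylight saving is not in effect and Ethath Administrative Region is at UTC−09:00.
21:15 UTC − 9h = 12:15 Ethath Administrative Region.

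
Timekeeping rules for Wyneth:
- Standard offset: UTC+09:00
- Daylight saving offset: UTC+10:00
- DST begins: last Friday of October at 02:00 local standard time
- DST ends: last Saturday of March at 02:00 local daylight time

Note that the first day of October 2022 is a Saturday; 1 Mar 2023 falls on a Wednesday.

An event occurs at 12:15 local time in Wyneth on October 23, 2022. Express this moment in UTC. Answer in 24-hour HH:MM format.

1 October 2022 is a Saturday, so Fridays fall on 7, 14, 21, 28; the last is October 28.
1 March 2023 is a Wednesday, so Saturdays fall on 4, 11, 18, 25; the last is March 25.
October 23, 2022 does not fall between 28 October 2022 and 25 March 2023, so daylight saving is not in effect and Wyneth is at UTC+09:00.
12:15 local − 9h = 03:15 UTC.

03:15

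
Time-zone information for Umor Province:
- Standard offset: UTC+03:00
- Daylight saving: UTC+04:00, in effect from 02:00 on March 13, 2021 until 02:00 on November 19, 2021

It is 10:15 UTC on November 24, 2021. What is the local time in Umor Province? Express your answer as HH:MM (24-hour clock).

At the standard offset (UTC+03:00), 10:15 UTC + 3h = 13:15 Umor Province standard time.
The standard-time date in Umor Province, November 24, 2021, is outside the daylight-saving period (13 March – 19 November), so Umor Province is on standard time, UTC+03:00.
10:15 UTC + 3h = 13:15 local.

13:15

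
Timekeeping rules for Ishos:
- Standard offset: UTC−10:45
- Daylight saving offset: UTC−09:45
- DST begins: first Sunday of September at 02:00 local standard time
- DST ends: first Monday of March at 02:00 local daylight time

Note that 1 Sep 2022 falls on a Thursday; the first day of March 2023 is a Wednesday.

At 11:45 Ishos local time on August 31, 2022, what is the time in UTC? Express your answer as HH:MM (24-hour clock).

22:30

1 September 2022 is a Thursday, so the first Sunday is September 4.
1 March 2023 is a Wednesday, so the first Monday is March 6.
August 31, 2022 is outside the daylight-saving period (4 September 2022 – 6 March 2023), so Ishos is on standard time, UTC−10:45.
11:45 local + 10h45m = 22:30 UTC.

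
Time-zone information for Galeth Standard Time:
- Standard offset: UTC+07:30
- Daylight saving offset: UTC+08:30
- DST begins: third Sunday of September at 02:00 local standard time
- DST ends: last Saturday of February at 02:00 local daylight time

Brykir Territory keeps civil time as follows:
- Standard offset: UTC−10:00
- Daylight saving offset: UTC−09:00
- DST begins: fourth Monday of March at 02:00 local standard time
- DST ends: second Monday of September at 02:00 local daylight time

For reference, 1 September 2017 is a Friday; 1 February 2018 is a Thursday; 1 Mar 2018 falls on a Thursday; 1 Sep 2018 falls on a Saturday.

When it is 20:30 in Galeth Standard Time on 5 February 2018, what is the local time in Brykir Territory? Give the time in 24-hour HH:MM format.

02:00

1 September 2017 is a Friday, so the first Sunday is September 3 and the third is September 17.
1 February 2018 is a Thursday, so Saturdays fall on 3, 10, 17, 24; the last is February 24.
5 February 2018 lies within the daylight-saving period (17 September 2017 – 24 February 2018), so Galeth Standard Time is on daylight time, UTC+08:30.
20:30 Galeth Standard Time − 8h30m = 12:00 UTC.
1 March 2018 is a Thursday, so the first Monday is March 5 and the fourth is March 26.
1 September 2018 is a Saturday, so the first Monday is September 3 and the second is September 10.
At the standard offset (UTC−10:00), 12:00 UTC − 10h = 02:00 Brykir Territory standard time.
The standard-time date in Brykir Territory, 5 February 2018, does not fall between 26 March and 10 September, so daylight saving is not in effect and Brykir Territory is at UTC−10:00.
12:00 UTC − 10h = 02:00 Brykir Territory.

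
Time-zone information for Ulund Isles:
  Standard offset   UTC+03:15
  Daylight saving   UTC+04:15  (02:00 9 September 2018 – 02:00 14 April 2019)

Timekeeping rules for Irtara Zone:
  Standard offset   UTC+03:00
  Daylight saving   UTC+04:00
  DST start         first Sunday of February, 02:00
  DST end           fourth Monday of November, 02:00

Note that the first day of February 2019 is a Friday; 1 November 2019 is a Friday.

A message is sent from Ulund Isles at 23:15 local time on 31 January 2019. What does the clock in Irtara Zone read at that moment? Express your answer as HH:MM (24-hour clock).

22:00

31 January 2019 lies within the daylight-saving period (9 September 2018 – 14 April 2019), so Ulund Isles is on daylight time, UTC+04:15.
23:15 Ulund Isles − 4h15m = 19:00 UTC.
1 February 2019 is a Friday, so the first Sunday is February 3.
1 November 2019 is a Friday, so the first Monday is November 4 and the fourth is November 25.
At the standard offset (UTC+03:00), 19:00 UTC + 3h = 22:00 Irtara Zone standard time.
Daylight saving runs 3 February – 25 November; the standard-time date in Irtara Zone, 31 January 2019, is outside that window, so Irtara Zone is on standard time at UTC+03:00.
19:00 UTC + 3h = 22:00 Irtara Zone.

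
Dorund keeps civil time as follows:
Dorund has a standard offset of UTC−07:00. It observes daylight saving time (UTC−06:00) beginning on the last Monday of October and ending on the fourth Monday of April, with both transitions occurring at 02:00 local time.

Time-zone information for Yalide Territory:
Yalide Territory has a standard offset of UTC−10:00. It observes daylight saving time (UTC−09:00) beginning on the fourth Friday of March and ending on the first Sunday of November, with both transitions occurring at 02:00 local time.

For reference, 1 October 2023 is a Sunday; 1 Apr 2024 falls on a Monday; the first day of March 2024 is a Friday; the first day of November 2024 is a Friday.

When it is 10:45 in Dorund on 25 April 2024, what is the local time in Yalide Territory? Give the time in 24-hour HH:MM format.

08:45

1 October 2023 is a Sunday, so Mondays fall on 2, 9, 16, 23, 30; the last is October 30.
1 April 2024 is a Monday, so the first Monday is April 1 and the fourth is April 22.
25 April 2024 is outside the daylight-saving period (30 October 2023 – 22 April 2024), so Dorund is on standard time, UTC−07:00.
10:45 Dorund + 7h = 17:45 UTC.
1 March 2024 is a Friday, so the first Friday is March 1 and the fourth is March 22.
1 November 2024 is a Friday, so the first Sunday is November 3.
At the standard offset (UTC−10:00), 17:45 UTC − 10h = 07:45 Yalide Territory standard time.
The standard-time date in Yalide Territory, 25 April 2024, lies within the daylight-saving period (22 March – 3 November), so Yalide Territory is on daylight time, UTC−09:00.
17:45 UTC − 9h = 08:45 Yalide Territory.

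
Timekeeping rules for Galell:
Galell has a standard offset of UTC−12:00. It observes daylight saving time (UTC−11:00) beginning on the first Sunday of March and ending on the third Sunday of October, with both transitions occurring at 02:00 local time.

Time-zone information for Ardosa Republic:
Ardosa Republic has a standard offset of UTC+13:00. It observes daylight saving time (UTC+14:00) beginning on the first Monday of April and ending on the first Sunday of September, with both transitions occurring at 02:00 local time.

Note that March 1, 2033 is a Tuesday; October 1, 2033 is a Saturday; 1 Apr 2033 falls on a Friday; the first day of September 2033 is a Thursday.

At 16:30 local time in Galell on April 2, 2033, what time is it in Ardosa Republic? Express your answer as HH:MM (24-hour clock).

1 March 2033 is a Tuesday, so the first Sunday is March 6.
1 October 2033 is a Saturday, so the first Sunday is October 2 and the third is October 16.
April 2, 2033 falls between 6 March and 16 October, so daylight saving is in effect and Galell is at UTC−11:00.
16:30 Galell + 11h = 03:30 UTC (rolling into the next day, 3 April 2033).
1 April 2033 is a Friday, so the first Monday is April 4.
1 September 2033 is a Thursday, so the first Sunday is September 4.
At the standard offset (UTC+13:00), 03:30 UTC + 13h = 16:30 Ardosa Republic standard time.
The standard-time date in Ardosa Republic, April 3, 2033, does not fall between 4 April and 4 September, so daylight saving is not in effect and Ardosa Republic is at UTC+13:00.
03:30 UTC + 13h = 16:30 Ardosa Republic.

16:30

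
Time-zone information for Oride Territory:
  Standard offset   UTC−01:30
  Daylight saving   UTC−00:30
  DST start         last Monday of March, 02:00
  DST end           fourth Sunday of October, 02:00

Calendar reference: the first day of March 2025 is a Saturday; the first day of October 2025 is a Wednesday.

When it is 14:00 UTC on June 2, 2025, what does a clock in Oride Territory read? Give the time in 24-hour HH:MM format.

1 March 2025 is a Saturday, so Mondays fall on 3, 10, 17, 24, 31; the last is March 31.
1 October 2025 is a Wednesday, so the first Sunday is October 5 and the fourth is October 26.
At the standard offset (UTC−01:30), 14:00 UTC − 1h30m = 12:30 Oride Territory standard time.
The standard-time date in Oride Territory, June 2, 2025, lies within the daylight-saving period (31 March – 26 October), so Oride Territory is on daylight time, UTC−00:30.
14:00 UTC − 0h30m = 13:30 local.

13:30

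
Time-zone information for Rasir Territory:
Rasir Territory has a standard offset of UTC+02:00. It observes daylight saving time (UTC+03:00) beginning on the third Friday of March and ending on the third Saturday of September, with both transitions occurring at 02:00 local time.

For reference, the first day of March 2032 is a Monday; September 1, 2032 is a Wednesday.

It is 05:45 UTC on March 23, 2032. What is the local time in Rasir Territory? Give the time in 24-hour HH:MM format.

1 March 2032 is a Monday, so the first Friday is March 5 and the third is March 19.
1 September 2032 is a Wednesday, so the first Saturday is September 4 and the third is September 18.
At the standard offset (UTC+02:00), 05:45 UTC + 2h = 07:45 Rasir Territory standard time.
Daylight saving runs 19 March – 18 September; the standard-time date in Rasir Territory, March 23, 2032, is inside that window, so Rasir Territory is at UTC+03:00.
05:45 UTC + 3h = 08:45 local.

08:45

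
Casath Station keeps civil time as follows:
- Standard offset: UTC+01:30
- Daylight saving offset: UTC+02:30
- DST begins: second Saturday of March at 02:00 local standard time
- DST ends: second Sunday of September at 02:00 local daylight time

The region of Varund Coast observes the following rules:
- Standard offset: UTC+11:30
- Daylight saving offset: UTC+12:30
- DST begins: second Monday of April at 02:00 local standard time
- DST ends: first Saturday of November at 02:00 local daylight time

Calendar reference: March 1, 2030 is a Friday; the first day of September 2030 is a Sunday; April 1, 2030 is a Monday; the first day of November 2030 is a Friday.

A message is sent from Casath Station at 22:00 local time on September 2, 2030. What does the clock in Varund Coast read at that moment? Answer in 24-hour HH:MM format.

08:00

1 March 2030 is a Friday, so the first Saturday is March 2 and the second is March 9.
1 September 2030 is a Sunday, so the first Sunday is September 1 and the second is September 8.
September 2, 2030 falls between 9 March and 8 September, so daylight saving is in effect and Casath Station is at UTC+02:30.
22:00 Casath Station − 2h30m = 19:30 UTC.
1 April 2030 is a Monday, so the first Monday is April 1 and the second is April 8.
1 November 2030 is a Friday, so the first Saturday is November 2.
At the standard offset (UTC+11:30), 19:30 UTC + 11h30m = 07:00 Varund Coast standard time (rolling into the next day, 3 September 2030).
Daylight saving runs 8 April – 2 November; the standard-time date in Varund Coast, September 3, 2030, is inside that window, so Varund Coast is at UTC+12:30.
19:30 UTC + 12h30m = 08:00 Varund Coast (rolling into the next day, 3 September 2030).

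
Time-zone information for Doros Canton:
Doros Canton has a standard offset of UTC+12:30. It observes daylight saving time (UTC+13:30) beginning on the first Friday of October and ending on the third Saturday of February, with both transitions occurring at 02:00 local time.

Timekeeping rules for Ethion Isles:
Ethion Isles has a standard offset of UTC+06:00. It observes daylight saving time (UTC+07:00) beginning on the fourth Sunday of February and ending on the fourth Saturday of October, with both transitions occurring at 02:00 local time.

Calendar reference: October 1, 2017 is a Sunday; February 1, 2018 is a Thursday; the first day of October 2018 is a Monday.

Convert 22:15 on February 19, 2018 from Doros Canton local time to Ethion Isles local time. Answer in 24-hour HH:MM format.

15:45

1 October 2017 is a Sunday, so the first Friday is October 6.
1 February 2018 is a Thursday, so the first Saturday is February 3 and the third is February 17.
February 19, 2018 does not fall between 6 October 2017 and 17 February 2018, so daylight saving is not in effect and Doros Canton is at UTC+12:30.
22:15 Doros Canton − 12h30m = 09:45 UTC.
1 February 2018 is a Thursday, so the first Sunday is February 4 and the fourth is February 25.
1 October 2018 is a Monday, so the first Saturday is October 6 and the fourth is October 27.
At the standard offset (UTC+06:00), 09:45 UTC + 6h = 15:45 Ethion Isles standard time.
Daylight saving runs 25 February – 27 October; the standard-time date in Ethion Isles, February 19, 2018, is outside that window, so Ethion Isles is on standard time at UTC+06:00.
09:45 UTC + 6h = 15:45 Ethion Isles.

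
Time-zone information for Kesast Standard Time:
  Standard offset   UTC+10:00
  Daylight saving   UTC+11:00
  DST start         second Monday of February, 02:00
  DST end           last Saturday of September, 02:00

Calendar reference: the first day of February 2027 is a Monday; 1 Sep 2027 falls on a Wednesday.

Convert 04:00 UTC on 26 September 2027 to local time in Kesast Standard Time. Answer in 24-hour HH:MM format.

14:00

1 February 2027 is a Monday, so the first Monday is February 1 and the second is February 8.
1 September 2027 is a Wednesday, so Saturdays fall on 4, 11, 18, 25; the last is September 25.
At the standard offset (UTC+10:00), 04:00 UTC + 10h = 14:00 Kesast Standard Time standard time.
The standard-time date in Kesast Standard Time, 26 September 2027, does not fall between 8 February and 25 September, so daylight saving is not in effect and Kesast Standard Time is at UTC+10:00.
04:00 UTC + 10h = 14:00 local.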